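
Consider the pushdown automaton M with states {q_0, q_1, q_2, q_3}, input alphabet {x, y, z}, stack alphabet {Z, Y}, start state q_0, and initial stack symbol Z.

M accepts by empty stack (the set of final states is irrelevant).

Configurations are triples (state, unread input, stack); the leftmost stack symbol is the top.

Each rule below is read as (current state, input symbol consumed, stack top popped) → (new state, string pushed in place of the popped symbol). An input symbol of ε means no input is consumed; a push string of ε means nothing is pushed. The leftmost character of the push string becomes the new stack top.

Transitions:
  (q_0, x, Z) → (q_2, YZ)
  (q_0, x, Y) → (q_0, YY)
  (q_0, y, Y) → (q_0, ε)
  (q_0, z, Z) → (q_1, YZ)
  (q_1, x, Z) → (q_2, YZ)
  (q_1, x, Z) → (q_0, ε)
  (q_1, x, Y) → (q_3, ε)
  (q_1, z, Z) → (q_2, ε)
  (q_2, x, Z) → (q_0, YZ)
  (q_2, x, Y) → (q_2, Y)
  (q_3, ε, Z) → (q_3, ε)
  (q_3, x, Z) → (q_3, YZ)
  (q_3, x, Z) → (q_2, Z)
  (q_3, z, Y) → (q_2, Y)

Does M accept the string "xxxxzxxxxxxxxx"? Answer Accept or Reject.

Reject

No computation consumes all input and empties the stack.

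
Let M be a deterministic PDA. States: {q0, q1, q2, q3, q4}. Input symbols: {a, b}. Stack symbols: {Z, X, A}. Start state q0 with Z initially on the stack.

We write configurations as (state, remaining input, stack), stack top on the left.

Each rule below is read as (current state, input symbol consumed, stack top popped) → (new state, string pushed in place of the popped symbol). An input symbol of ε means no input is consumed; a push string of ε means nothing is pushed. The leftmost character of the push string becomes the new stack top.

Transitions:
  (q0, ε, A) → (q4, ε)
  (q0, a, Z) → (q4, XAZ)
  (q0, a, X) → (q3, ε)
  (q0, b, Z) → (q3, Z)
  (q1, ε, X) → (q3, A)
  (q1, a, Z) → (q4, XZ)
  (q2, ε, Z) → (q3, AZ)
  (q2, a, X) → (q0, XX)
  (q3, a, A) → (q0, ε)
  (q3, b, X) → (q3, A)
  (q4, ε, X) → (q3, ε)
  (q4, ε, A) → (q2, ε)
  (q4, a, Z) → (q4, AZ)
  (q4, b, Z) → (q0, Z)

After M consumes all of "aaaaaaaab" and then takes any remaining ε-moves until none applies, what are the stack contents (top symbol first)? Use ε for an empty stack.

(q0, aaaaaaaab, Z)
  read a, top Z: go to q4, push XAZ → (q4, aaaaaaab, XAZ)
  ε-move, top X: go to q3, push ε → (q3, aaaaaaab, AZ)
  read a, top A: go to q0, push ε → (q0, aaaaaab, Z)
  read a, top Z: go to q4, push XAZ → (q4, aaaaab, XAZ)
  ε-move, top X: go to q3, push ε → (q3, aaaaab, AZ)
  read a, top A: go to q0, push ε → (q0, aaaab, Z)
  read a, top Z: go to q4, push XAZ → (q4, aaab, XAZ)
  ε-move, top X: go to q3, push ε → (q3, aaab, AZ)
  read a, top A: go to q0, push ε → (q0, aab, Z)
  read a, top Z: go to q4, push XAZ → (q4, ab, XAZ)
  ε-move, top X: go to q3, push ε → (q3, ab, AZ)
  read a, top A: go to q0, push ε → (q0, b, Z)
  read b, top Z: go to q3, push Z → (q3, ε, Z)
All input consumed in state q3 with stack Z.

Z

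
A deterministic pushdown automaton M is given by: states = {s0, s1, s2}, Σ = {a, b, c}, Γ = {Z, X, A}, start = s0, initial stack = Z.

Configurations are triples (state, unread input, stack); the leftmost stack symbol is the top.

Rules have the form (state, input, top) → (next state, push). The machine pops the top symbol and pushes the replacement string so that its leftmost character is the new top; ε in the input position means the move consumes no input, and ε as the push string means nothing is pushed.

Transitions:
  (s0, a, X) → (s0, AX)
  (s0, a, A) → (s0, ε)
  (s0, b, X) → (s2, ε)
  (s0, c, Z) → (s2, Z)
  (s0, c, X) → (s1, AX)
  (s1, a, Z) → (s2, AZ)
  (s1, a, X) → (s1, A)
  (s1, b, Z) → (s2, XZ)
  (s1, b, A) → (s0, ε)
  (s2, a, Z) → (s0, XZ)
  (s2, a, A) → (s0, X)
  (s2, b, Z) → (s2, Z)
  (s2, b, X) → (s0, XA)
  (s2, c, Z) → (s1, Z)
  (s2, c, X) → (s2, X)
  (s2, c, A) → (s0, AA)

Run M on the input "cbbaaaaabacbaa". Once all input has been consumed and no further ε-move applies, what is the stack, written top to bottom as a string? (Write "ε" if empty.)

(s0, cbbaaaaabacbaa, Z) ⊢ (s2, bbaaaaabacbaa, Z) ⊢ (s2, baaaaabacbaa, Z) ⊢ (s2, aaaaabacbaa, Z) ⊢ (s0, aaaabacbaa, XZ) ⊢ (s0, aaabacbaa, AXZ) ⊢ (s0, aabacbaa, XZ) ⊢ (s0, abacbaa, AXZ) ⊢ (s0, bacbaa, XZ) ⊢ (s2, acbaa, Z) ⊢ (s0, cbaa, XZ) ⊢ (s1, baa, AXZ) ⊢ (s0, aa, XZ) ⊢ (s0, a, AXZ) ⊢ (s0, ε, XZ)
All input consumed in state s0 with stack XZ.

XZ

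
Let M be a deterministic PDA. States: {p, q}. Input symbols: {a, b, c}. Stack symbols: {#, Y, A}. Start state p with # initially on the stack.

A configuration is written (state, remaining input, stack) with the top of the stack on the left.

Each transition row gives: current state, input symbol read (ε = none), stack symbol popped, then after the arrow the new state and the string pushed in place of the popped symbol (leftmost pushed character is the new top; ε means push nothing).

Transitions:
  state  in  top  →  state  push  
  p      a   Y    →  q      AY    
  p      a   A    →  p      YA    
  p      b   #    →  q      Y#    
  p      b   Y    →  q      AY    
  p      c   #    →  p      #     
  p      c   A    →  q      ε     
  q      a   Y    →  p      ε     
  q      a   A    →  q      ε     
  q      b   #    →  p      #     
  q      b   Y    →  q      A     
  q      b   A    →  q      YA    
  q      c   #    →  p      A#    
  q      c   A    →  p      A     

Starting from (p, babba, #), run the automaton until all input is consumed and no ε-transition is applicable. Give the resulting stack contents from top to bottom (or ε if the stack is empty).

(p, babba, #)
  read b, top #: go to q, push Y# → (q, abba, Y#)
  read a, top Y: go to p, push ε → (p, bba, #)
  read b, top #: go to q, push Y# → (q, ba, Y#)
  read b, top Y: go to q, push A → (q, a, A#)
  read a, top A: go to q, push ε → (q, ε, #)
All input consumed in state q with stack #.

#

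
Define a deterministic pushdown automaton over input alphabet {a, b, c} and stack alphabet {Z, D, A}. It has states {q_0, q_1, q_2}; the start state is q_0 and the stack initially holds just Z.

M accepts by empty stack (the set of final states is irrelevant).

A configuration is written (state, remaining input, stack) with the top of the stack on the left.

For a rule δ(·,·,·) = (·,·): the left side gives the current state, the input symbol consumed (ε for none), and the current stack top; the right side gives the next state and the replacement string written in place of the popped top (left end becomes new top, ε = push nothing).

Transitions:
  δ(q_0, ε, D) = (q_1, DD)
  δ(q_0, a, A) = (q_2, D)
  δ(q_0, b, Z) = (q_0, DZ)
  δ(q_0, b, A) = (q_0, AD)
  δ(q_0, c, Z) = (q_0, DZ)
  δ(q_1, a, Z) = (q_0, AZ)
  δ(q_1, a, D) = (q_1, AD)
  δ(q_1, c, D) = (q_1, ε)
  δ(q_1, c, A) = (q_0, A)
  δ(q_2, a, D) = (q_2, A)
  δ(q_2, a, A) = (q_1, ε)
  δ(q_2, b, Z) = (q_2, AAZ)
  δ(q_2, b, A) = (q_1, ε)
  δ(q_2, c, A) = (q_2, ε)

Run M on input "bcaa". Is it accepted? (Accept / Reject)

(q_0, bcaa, Z)
  read b, top Z: go to q_0, push DZ → (q_0, caa, DZ)
  ε-move, top D: go to q_1, push DD → (q_1, caa, DDZ)
  read c, top D: go to q_1, push ε → (q_1, aa, DZ)
  read a, top D: go to q_1, push AD → (q_1, a, ADZ)
No transition applies at (q_1, a, ADZ); input not fully consumed.

Reject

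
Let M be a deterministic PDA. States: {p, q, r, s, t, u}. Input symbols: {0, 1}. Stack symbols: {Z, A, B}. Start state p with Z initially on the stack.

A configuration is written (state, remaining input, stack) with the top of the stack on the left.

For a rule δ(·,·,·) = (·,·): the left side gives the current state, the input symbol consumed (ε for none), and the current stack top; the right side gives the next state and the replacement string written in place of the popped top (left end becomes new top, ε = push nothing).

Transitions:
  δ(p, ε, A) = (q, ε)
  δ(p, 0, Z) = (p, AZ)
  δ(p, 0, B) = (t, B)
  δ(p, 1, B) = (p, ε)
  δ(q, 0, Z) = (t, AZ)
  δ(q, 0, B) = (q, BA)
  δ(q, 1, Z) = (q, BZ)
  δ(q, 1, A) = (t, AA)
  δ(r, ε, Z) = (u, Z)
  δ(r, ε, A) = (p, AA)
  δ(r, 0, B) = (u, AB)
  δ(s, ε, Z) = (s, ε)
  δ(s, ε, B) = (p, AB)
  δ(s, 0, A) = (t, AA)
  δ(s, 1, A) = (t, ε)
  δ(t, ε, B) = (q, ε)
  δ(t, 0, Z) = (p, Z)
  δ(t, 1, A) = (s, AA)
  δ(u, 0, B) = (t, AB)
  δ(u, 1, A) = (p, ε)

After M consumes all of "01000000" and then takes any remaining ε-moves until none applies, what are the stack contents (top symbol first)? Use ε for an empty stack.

(p, 01000000, Z)
  read 0, top Z: go to p, push AZ → (p, 1000000, AZ)
  ε-move, top A: go to q, push ε → (q, 1000000, Z)
  read 1, top Z: go to q, push BZ → (q, 000000, BZ)
  read 0, top B: go to q, push BA → (q, 00000, BAZ)
  read 0, top B: go to q, push BA → (q, 0000, BAAZ)
  read 0, top B: go to q, push BA → (q, 000, BAAAZ)
  read 0, top B: go to q, push BA → (q, 00, BAAAAZ)
  read 0, top B: go to q, push BA → (q, 0, BAAAAAZ)
  read 0, top B: go to q, push BA → (q, ε, BAAAAAAZ)
All input consumed in state q with stack BAAAAAAZ.

BAAAAAAZ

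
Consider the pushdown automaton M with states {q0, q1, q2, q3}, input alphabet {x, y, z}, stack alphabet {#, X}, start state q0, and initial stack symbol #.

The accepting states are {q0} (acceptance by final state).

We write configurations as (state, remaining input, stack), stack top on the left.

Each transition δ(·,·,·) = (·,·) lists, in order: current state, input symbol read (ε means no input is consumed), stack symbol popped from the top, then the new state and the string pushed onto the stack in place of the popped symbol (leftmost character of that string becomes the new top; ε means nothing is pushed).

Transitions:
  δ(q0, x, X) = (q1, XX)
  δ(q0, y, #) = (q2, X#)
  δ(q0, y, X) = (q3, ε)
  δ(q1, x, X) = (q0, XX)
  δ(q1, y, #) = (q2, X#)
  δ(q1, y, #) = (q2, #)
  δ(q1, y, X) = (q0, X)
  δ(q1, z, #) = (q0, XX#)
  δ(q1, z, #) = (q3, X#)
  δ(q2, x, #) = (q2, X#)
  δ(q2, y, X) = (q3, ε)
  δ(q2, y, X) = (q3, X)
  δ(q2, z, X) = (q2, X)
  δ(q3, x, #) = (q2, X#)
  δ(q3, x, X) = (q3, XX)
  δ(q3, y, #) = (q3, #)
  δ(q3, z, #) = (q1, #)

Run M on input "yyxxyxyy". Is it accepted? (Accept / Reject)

No computation consumes all input and reaches a final state.

Reject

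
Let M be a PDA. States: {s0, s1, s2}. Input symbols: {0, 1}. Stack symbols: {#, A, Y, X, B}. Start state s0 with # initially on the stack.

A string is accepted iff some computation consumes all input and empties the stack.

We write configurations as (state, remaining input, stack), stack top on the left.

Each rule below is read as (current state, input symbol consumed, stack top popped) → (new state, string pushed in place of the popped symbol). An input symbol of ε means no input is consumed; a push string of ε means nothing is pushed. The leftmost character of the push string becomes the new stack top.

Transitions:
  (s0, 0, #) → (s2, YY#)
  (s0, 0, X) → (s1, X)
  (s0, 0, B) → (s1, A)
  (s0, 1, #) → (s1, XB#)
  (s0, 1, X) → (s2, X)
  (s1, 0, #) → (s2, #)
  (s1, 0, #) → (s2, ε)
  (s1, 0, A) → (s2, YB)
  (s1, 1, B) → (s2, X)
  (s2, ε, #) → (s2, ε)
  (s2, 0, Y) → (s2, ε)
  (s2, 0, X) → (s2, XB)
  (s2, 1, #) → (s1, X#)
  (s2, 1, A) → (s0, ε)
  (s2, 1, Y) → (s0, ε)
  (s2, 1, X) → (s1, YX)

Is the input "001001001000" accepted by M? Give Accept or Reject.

One accepting computation: (s0, 001001001000, #) ⊢ (s2, 01001001000, YY#) ⊢ (s2, 1001001000, Y#) ⊢ (s0, 001001000, #) ⊢ (s2, 01001000, YY#) ⊢ (s2, 1001000, Y#) ⊢ (s0, 001000, #) ⊢ (s2, 01000, YY#) ⊢ (s2, 1000, Y#) ⊢ (s0, 000, #) ⊢ (s2, 00, YY#) ⊢ (s2, 0, Y#) ⊢ (s2, ε, #) ⊢ (s2, ε, ε)
All input consumed and the stack is empty.

Accept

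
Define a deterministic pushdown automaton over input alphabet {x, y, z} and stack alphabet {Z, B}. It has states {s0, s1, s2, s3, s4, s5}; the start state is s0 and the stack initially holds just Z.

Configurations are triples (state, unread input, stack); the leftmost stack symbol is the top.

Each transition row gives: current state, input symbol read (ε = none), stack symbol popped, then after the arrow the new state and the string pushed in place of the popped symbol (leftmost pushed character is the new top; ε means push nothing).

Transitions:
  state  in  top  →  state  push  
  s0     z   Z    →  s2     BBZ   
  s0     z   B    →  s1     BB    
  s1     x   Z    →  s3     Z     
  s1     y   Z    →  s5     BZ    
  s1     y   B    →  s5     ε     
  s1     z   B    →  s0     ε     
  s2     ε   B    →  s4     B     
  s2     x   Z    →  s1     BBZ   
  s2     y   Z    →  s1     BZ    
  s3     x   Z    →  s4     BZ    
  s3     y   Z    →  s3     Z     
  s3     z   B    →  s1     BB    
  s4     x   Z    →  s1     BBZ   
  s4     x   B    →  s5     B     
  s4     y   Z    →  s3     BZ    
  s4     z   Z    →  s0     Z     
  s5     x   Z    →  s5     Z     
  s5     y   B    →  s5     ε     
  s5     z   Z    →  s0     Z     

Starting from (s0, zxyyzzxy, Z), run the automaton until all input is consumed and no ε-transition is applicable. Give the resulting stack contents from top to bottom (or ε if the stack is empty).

BZ

(s0, zxyyzzxy, Z)
  read z, top Z: go to s2, push BBZ → (s2, xyyzzxy, BBZ)
  ε-move, top B: go to s4, push B → (s4, xyyzzxy, BBZ)
  read x, top B: go to s5, push B → (s5, yyzzxy, BBZ)
  read y, top B: go to s5, push ε → (s5, yzzxy, BZ)
  read y, top B: go to s5, push ε → (s5, zzxy, Z)
  read z, top Z: go to s0, push Z → (s0, zxy, Z)
  read z, top Z: go to s2, push BBZ → (s2, xy, BBZ)
  ε-move, top B: go to s4, push B → (s4, xy, BBZ)
  read x, top B: go to s5, push B → (s5, y, BBZ)
  read y, top B: go to s5, push ε → (s5, ε, BZ)
All input consumed in state s5 with stack BZ.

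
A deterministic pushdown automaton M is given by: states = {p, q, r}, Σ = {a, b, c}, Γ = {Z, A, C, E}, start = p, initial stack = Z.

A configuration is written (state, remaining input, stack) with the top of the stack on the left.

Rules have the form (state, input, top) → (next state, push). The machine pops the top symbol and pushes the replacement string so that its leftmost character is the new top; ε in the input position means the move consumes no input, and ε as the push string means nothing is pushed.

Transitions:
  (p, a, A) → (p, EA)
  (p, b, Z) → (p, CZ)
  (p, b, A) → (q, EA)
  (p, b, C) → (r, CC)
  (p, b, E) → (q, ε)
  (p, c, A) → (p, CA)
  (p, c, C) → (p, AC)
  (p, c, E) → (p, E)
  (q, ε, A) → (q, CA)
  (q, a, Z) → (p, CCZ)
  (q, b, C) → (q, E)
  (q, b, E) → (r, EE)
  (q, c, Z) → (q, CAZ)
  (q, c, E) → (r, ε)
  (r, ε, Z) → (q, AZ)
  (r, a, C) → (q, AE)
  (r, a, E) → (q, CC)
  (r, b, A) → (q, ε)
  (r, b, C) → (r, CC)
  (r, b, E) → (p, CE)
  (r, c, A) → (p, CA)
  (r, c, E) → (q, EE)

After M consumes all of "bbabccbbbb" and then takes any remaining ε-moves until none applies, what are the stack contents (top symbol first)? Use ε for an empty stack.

CCCCCAECZ

(p, bbabccbbbb, Z)
  read b, top Z: go to p, push CZ → (p, babccbbbb, CZ)
  read b, top C: go to r, push CC → (r, abccbbbb, CCZ)
  read a, top C: go to q, push AE → (q, bccbbbb, AECZ)
  ε-move, top A: go to q, push CA → (q, bccbbbb, CAECZ)
  read b, top C: go to q, push E → (q, ccbbbb, EAECZ)
  read c, top E: go to r, push ε → (r, cbbbb, AECZ)
  read c, top A: go to p, push CA → (p, bbbb, CAECZ)
  read b, top C: go to r, push CC → (r, bbb, CCAECZ)
  read b, top C: go to r, push CC → (r, bb, CCCAECZ)
  read b, top C: go to r, push CC → (r, b, CCCCAECZ)
  read b, top C: go to r, push CC → (r, ε, CCCCCAECZ)
All input consumed in state r with stack CCCCCAECZ.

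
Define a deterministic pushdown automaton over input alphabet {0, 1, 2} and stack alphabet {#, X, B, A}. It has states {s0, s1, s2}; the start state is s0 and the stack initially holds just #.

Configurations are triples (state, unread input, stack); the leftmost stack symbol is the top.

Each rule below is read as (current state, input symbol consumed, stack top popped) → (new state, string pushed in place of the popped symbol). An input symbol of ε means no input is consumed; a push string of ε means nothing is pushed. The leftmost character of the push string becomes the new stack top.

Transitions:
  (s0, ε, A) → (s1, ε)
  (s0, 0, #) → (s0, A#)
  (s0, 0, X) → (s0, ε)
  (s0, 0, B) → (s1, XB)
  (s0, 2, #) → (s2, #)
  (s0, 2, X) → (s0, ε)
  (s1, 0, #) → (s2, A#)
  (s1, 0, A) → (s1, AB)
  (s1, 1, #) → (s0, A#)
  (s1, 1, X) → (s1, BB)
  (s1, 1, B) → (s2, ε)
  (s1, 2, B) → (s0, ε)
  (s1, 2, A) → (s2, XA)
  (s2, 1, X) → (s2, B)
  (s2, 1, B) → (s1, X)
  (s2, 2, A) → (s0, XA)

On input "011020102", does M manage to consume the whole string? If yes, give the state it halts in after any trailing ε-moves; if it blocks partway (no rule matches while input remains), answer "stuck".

(s0, 011020102, #) ⊢ (s0, 11020102, A#) ⊢ (s1, 11020102, #) ⊢ (s0, 1020102, A#) ⊢ (s1, 1020102, #) ⊢ (s0, 020102, A#) ⊢ (s1, 020102, #) ⊢ (s2, 20102, A#) ⊢ (s0, 0102, XA#) ⊢ (s0, 102, A#) ⊢ (s1, 102, #) ⊢ (s0, 02, A#) ⊢ (s1, 02, #) ⊢ (s2, 2, A#) ⊢ (s0, ε, XA#)
All input consumed; M is in state s0.

s0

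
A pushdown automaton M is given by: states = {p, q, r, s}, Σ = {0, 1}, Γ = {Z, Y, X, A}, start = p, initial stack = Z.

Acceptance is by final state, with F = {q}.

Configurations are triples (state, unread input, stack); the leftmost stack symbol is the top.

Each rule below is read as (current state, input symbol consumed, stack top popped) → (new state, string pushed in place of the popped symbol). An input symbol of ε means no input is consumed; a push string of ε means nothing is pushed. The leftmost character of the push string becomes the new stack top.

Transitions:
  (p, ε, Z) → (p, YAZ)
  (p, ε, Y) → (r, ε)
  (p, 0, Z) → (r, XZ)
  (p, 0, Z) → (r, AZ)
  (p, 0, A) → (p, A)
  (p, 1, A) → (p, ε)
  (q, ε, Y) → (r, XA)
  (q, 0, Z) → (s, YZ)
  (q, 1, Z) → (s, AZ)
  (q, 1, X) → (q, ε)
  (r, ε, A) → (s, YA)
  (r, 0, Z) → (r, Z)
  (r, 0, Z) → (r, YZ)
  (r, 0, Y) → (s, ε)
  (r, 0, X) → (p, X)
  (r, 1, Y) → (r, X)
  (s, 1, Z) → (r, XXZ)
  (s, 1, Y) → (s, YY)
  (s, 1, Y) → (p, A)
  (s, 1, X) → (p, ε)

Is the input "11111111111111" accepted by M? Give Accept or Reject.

No computation consumes all input and reaches a final state.

Reject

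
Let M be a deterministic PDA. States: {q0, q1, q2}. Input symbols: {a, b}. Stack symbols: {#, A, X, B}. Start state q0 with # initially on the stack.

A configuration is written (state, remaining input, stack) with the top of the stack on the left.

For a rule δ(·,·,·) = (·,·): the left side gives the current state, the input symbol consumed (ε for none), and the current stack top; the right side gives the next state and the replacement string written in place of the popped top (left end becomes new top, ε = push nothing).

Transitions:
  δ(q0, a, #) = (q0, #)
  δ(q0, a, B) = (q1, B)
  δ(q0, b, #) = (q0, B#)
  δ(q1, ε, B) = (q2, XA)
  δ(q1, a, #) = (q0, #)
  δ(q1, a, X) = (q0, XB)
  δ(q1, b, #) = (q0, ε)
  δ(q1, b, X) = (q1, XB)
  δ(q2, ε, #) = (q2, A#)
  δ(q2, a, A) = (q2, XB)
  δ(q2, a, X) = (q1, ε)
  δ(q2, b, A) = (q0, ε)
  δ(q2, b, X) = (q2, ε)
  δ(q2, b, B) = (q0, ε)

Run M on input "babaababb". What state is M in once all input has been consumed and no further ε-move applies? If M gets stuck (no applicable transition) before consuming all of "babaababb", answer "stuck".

q0

(q0, babaababb, #) ⊢ (q0, abaababb, B#) ⊢ (q1, baababb, B#) ⊢ (q2, baababb, XA#) ⊢ (q2, aababb, A#) ⊢ (q2, ababb, XB#) ⊢ (q1, babb, B#) ⊢ (q2, babb, XA#) ⊢ (q2, abb, A#) ⊢ (q2, bb, XB#) ⊢ (q2, b, B#) ⊢ (q0, ε, #)
All input consumed; M is in state q0.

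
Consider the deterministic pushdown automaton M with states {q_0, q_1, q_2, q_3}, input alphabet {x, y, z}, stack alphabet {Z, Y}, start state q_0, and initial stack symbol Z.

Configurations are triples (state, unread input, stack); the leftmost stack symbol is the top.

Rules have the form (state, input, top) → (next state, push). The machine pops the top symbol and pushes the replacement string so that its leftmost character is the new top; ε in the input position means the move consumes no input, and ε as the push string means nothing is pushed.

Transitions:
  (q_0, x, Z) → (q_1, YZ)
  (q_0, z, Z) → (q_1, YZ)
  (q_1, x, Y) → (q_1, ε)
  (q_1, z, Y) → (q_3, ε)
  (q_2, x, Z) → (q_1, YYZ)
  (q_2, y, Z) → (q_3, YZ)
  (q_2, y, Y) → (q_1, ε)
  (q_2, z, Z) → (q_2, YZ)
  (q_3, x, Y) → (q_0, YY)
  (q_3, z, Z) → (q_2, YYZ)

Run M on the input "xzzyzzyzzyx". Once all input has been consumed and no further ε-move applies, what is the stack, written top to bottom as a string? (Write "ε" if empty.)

(q_0, xzzyzzyzzyx, Z)
  read x, top Z: go to q_1, push YZ → (q_1, zzyzzyzzyx, YZ)
  read z, top Y: go to q_3, push ε → (q_3, zyzzyzzyx, Z)
  read z, top Z: go to q_2, push YYZ → (q_2, yzzyzzyx, YYZ)
  read y, top Y: go to q_1, push ε → (q_1, zzyzzyx, YZ)
  read z, top Y: go to q_3, push ε → (q_3, zyzzyx, Z)
  read z, top Z: go to q_2, push YYZ → (q_2, yzzyx, YYZ)
  read y, top Y: go to q_1, push ε → (q_1, zzyx, YZ)
  read z, top Y: go to q_3, push ε → (q_3, zyx, Z)
  read z, top Z: go to q_2, push YYZ → (q_2, yx, YYZ)
  read y, top Y: go to q_1, push ε → (q_1, x, YZ)
  read x, top Y: go to q_1, push ε → (q_1, ε, Z)
All input consumed in state q_1 with stack Z.

Z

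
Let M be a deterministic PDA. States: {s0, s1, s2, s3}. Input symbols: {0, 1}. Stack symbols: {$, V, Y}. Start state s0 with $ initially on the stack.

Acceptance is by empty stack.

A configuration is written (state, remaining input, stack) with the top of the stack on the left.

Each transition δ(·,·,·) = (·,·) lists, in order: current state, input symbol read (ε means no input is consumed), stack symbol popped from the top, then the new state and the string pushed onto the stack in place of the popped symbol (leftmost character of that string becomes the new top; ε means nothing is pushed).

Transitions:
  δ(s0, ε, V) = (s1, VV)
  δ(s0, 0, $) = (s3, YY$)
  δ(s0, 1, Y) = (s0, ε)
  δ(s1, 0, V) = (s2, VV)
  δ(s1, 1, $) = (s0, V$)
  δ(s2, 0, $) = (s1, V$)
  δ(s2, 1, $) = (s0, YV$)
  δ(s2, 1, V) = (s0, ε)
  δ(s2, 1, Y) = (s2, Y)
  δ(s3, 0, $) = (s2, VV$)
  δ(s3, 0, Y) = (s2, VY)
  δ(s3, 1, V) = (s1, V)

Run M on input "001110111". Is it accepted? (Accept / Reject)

(s0, 001110111, $) ⊢ (s3, 01110111, YY$) ⊢ (s2, 1110111, VYY$) ⊢ (s0, 110111, YY$) ⊢ (s0, 10111, Y$) ⊢ (s0, 0111, $) ⊢ (s3, 111, YY$)
No transition applies at (s3, 111, YY$); input not fully consumed.

Reject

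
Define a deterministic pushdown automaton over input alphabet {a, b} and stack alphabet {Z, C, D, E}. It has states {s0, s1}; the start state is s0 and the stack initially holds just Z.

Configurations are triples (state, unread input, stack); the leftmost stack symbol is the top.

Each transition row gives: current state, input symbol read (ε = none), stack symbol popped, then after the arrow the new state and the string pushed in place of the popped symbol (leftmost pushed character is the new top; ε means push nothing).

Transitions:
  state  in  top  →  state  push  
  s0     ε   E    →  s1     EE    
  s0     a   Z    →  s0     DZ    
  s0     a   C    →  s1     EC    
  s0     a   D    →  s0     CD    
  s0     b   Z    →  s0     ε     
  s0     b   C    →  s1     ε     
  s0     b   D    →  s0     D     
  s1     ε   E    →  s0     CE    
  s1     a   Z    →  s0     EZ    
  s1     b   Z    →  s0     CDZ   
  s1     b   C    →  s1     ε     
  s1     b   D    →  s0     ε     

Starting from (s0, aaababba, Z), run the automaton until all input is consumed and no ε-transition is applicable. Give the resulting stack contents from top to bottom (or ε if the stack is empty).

(s0, aaababba, Z)
  read a, top Z: go to s0, push DZ → (s0, aababba, DZ)
  read a, top D: go to s0, push CD → (s0, ababba, CDZ)
  read a, top C: go to s1, push EC → (s1, babba, ECDZ)
  ε-move, top E: go to s0, push CE → (s0, babba, CECDZ)
  read b, top C: go to s1, push ε → (s1, abba, ECDZ)
  ε-move, top E: go to s0, push CE → (s0, abba, CECDZ)
  read a, top C: go to s1, push EC → (s1, bba, ECECDZ)
  ε-move, top E: go to s0, push CE → (s0, bba, CECECDZ)
  read b, top C: go to s1, push ε → (s1, ba, ECECDZ)
  ε-move, top E: go to s0, push CE → (s0, ba, CECECDZ)
  read b, top C: go to s1, push ε → (s1, a, ECECDZ)
  ε-move, top E: go to s0, push CE → (s0, a, CECECDZ)
  read a, top C: go to s1, push EC → (s1, ε, ECECECDZ)
  ε-move, top E: go to s0, push CE → (s0, ε, CECECECDZ)
All input consumed in state s0 with stack CECECECDZ.

CECECECDZ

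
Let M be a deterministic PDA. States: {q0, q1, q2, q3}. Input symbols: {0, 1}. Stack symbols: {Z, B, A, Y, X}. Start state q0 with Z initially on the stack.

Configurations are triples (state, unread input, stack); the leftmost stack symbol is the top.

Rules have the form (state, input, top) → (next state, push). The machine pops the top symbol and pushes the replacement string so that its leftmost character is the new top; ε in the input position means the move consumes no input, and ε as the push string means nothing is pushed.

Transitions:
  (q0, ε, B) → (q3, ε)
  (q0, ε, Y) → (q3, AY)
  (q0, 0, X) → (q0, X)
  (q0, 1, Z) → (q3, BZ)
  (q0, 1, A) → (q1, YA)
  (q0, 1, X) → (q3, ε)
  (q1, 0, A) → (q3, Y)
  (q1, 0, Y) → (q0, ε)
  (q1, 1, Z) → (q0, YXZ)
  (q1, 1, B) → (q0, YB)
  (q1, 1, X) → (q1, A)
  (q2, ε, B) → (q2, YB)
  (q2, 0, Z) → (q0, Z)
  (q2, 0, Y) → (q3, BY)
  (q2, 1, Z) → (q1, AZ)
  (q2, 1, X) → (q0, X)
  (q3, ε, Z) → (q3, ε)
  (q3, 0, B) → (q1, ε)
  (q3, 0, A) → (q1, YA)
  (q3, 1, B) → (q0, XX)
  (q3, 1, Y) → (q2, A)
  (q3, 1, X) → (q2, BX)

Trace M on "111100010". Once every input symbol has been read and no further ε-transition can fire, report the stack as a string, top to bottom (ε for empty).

BYBXZ

(q0, 111100010, Z)
  read 1, top Z: go to q3, push BZ → (q3, 11100010, BZ)
  read 1, top B: go to q0, push XX → (q0, 1100010, XXZ)
  read 1, top X: go to q3, push ε → (q3, 100010, XZ)
  read 1, top X: go to q2, push BX → (q2, 00010, BXZ)
  ε-move, top B: go to q2, push YB → (q2, 00010, YBXZ)
  read 0, top Y: go to q3, push BY → (q3, 0010, BYBXZ)
  read 0, top B: go to q1, push ε → (q1, 010, YBXZ)
  read 0, top Y: go to q0, push ε → (q0, 10, BXZ)
  ε-move, top B: go to q3, push ε → (q3, 10, XZ)
  read 1, top X: go to q2, push BX → (q2, 0, BXZ)
  ε-move, top B: go to q2, push YB → (q2, 0, YBXZ)
  read 0, top Y: go to q3, push BY → (q3, ε, BYBXZ)
All input consumed in state q3 with stack BYBXZ.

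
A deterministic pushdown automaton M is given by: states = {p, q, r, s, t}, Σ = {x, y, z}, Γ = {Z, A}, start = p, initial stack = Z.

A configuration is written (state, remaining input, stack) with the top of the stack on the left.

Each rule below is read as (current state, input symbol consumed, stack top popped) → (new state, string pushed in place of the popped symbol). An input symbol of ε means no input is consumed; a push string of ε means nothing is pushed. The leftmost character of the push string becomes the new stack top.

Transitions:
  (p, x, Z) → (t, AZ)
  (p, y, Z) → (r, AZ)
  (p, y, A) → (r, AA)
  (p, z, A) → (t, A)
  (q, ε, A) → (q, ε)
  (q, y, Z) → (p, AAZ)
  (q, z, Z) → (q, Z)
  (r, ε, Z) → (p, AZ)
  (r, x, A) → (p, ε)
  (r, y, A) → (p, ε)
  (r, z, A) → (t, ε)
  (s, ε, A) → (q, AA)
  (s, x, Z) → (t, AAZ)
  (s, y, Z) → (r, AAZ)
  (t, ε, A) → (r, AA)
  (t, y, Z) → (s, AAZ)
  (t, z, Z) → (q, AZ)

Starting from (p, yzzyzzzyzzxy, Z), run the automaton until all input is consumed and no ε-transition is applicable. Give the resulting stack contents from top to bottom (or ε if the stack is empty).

AAAZ

(p, yzzyzzzyzzxy, Z) ⊢ (r, zzyzzzyzzxy, AZ) ⊢ (t, zyzzzyzzxy, Z) ⊢ (q, yzzzyzzxy, AZ) ⊢ (q, yzzzyzzxy, Z) ⊢ (p, zzzyzzxy, AAZ) ⊢ (t, zzyzzxy, AAZ) ⊢ (r, zzyzzxy, AAAZ) ⊢ (t, zyzzxy, AAZ) ⊢ (r, zyzzxy, AAAZ) ⊢ (t, yzzxy, AAZ) ⊢ (r, yzzxy, AAAZ) ⊢ (p, zzxy, AAZ) ⊢ (t, zxy, AAZ) ⊢ (r, zxy, AAAZ) ⊢ (t, xy, AAZ) ⊢ (r, xy, AAAZ) ⊢ (p, y, AAZ) ⊢ (r, ε, AAAZ)
All input consumed in state r with stack AAAZ.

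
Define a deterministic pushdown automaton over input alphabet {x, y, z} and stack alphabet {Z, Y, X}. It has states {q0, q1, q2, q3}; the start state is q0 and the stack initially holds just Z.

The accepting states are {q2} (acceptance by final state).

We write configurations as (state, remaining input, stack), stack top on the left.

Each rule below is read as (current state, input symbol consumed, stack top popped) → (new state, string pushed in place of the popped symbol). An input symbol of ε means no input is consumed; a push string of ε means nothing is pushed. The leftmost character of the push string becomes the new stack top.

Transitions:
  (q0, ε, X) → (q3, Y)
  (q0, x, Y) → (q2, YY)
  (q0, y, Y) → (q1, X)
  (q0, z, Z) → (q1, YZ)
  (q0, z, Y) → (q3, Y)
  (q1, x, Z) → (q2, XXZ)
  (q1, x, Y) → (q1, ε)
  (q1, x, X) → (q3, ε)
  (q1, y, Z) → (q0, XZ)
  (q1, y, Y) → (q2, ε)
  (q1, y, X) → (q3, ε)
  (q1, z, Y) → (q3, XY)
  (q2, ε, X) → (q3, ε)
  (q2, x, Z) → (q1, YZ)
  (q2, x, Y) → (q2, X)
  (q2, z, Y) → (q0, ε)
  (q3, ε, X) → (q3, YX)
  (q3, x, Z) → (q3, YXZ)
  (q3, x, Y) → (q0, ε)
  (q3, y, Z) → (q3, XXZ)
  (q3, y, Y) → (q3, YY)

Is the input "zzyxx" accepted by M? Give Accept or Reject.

(q0, zzyxx, Z)
  read z, top Z: go to q1, push YZ → (q1, zyxx, YZ)
  read z, top Y: go to q3, push XY → (q3, yxx, XYZ)
  ε-move, top X: go to q3, push YX → (q3, yxx, YXYZ)
  read y, top Y: go to q3, push YY → (q3, xx, YYXYZ)
  read x, top Y: go to q0, push ε → (q0, x, YXYZ)
  read x, top Y: go to q2, push YY → (q2, ε, YYXYZ)
All input consumed; state q2 ∈ F.

Accept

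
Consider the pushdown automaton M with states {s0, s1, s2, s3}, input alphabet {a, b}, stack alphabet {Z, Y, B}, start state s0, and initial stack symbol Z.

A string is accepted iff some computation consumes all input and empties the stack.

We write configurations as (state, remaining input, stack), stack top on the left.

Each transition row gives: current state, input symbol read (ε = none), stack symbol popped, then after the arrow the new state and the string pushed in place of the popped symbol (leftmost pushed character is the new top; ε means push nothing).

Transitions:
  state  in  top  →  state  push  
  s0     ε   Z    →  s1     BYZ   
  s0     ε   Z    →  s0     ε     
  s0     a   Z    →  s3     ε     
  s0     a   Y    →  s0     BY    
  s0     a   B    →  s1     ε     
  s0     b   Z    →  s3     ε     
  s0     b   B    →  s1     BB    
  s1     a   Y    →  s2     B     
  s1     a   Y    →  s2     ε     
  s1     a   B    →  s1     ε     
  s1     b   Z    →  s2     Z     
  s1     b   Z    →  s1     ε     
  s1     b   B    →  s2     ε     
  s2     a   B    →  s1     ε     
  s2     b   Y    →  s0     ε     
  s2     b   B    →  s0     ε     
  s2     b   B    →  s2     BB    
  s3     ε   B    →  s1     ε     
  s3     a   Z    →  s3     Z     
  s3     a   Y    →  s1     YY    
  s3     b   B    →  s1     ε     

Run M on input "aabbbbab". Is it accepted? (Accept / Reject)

Accept

One accepting computation: (s0, aabbbbab, Z) ⊢ (s1, aabbbbab, BYZ) ⊢ (s1, abbbbab, YZ) ⊢ (s2, bbbbab, BZ) ⊢ (s2, bbbab, BBZ) ⊢ (s0, bbab, BZ) ⊢ (s1, bab, BBZ) ⊢ (s2, ab, BZ) ⊢ (s1, b, Z) ⊢ (s1, ε, ε)
All input consumed and the stack is empty.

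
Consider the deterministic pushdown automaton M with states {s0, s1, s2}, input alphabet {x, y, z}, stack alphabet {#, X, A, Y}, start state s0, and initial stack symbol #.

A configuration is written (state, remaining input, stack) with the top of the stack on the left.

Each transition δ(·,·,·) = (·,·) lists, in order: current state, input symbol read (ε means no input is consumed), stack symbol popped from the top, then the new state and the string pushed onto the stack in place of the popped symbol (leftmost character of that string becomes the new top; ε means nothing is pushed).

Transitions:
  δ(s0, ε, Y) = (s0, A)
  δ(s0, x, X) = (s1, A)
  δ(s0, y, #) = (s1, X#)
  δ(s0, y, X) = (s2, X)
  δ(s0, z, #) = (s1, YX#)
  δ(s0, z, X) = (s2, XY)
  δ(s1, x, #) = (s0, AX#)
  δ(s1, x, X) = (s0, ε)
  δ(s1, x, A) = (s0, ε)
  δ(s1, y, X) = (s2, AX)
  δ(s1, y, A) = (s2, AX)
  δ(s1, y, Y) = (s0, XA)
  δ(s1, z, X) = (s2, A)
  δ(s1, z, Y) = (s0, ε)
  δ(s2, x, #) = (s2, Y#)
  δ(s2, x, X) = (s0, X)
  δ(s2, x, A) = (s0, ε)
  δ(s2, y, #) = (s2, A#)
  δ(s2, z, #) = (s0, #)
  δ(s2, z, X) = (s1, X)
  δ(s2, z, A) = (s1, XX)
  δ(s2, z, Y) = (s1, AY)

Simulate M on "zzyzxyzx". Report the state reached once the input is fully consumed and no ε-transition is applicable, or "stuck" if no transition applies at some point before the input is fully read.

s0

(s0, zzyzxyzx, #)
  read z, top #: go to s1, push YX# → (s1, zyzxyzx, YX#)
  read z, top Y: go to s0, push ε → (s0, yzxyzx, X#)
  read y, top X: go to s2, push X → (s2, zxyzx, X#)
  read z, top X: go to s1, push X → (s1, xyzx, X#)
  read x, top X: go to s0, push ε → (s0, yzx, #)
  read y, top #: go to s1, push X# → (s1, zx, X#)
  read z, top X: go to s2, push A → (s2, x, A#)
  read x, top A: go to s0, push ε → (s0, ε, #)
All input consumed; M is in state s0.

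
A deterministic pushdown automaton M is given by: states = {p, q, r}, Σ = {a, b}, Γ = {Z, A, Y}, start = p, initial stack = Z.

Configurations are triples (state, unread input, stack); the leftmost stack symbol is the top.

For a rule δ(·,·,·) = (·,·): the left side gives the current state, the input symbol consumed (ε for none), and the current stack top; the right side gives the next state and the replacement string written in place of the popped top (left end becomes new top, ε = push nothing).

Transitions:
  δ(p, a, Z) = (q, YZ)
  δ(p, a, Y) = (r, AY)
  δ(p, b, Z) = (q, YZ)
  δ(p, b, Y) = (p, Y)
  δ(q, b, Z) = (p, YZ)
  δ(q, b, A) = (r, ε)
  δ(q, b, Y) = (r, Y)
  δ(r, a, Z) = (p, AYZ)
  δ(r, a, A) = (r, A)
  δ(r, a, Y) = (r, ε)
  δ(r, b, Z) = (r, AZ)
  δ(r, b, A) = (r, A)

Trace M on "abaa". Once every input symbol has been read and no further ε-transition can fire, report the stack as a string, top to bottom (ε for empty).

AYZ

(p, abaa, Z)
  read a, top Z: go to q, push YZ → (q, baa, YZ)
  read b, top Y: go to r, push Y → (r, aa, YZ)
  read a, top Y: go to r, push ε → (r, a, Z)
  read a, top Z: go to p, push AYZ → (p, ε, AYZ)
All input consumed in state p with stack AYZ.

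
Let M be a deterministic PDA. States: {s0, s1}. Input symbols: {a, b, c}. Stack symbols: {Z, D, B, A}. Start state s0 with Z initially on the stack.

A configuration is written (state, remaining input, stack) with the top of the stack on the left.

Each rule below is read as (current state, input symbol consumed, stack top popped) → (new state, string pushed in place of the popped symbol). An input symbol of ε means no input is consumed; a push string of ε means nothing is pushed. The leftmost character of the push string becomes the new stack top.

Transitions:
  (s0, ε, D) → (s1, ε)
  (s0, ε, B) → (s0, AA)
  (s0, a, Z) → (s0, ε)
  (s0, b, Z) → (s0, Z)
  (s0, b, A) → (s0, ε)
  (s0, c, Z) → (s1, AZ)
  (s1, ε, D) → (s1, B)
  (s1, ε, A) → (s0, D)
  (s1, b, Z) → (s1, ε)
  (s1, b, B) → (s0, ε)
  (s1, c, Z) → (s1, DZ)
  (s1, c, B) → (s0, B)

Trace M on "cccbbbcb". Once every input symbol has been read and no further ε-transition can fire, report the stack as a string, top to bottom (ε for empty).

ε

(s0, cccbbbcb, Z)
  read c, top Z: go to s1, push AZ → (s1, ccbbbcb, AZ)
  ε-move, top A: go to s0, push D → (s0, ccbbbcb, DZ)
  ε-move, top D: go to s1, push ε → (s1, ccbbbcb, Z)
  read c, top Z: go to s1, push DZ → (s1, cbbbcb, DZ)
  ε-move, top D: go to s1, push B → (s1, cbbbcb, BZ)
  read c, top B: go to s0, push B → (s0, bbbcb, BZ)
  ε-move, top B: go to s0, push AA → (s0, bbbcb, AAZ)
  read b, top A: go to s0, push ε → (s0, bbcb, AZ)
  read b, top A: go to s0, push ε → (s0, bcb, Z)
  read b, top Z: go to s0, push Z → (s0, cb, Z)
  read c, top Z: go to s1, push AZ → (s1, b, AZ)
  ε-move, top A: go to s0, push D → (s0, b, DZ)
  ε-move, top D: go to s1, push ε → (s1, b, Z)
  read b, top Z: go to s1, push ε → (s1, ε, ε)
All input consumed in state s1 with stack ε.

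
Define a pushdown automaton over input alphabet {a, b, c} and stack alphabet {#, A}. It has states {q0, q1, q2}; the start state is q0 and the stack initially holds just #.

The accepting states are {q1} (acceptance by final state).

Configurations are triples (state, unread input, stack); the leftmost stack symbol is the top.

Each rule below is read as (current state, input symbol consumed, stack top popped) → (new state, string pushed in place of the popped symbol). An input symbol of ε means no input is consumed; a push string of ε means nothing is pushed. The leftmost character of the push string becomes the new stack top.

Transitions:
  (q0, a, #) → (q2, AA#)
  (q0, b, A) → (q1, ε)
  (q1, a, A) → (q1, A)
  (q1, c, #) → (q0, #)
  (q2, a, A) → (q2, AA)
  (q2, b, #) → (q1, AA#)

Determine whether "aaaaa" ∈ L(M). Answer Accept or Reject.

No computation consumes all input and reaches a final state.

Reject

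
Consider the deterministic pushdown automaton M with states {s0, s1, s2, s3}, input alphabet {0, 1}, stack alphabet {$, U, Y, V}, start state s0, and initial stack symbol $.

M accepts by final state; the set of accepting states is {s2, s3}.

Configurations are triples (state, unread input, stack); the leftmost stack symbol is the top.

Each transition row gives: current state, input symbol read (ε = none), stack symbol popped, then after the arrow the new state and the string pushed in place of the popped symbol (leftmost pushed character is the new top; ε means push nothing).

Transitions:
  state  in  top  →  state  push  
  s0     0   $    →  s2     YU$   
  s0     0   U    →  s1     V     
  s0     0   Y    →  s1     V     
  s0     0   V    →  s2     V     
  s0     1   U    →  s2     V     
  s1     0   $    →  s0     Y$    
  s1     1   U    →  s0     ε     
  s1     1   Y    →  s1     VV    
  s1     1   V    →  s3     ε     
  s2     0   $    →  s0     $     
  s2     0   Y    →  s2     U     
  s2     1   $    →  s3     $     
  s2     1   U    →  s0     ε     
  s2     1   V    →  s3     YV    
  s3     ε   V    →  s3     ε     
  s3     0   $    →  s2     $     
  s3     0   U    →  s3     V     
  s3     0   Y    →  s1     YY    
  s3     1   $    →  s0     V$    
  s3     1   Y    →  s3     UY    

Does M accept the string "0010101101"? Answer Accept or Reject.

Accept

(s0, 0010101101, $) ⊢ (s2, 010101101, YU$) ⊢ (s2, 10101101, UU$) ⊢ (s0, 0101101, U$) ⊢ (s1, 101101, V$) ⊢ (s3, 01101, $) ⊢ (s2, 1101, $) ⊢ (s3, 101, $) ⊢ (s0, 01, V$) ⊢ (s2, 1, V$) ⊢ (s3, ε, YV$)
All input consumed; state s3 ∈ F.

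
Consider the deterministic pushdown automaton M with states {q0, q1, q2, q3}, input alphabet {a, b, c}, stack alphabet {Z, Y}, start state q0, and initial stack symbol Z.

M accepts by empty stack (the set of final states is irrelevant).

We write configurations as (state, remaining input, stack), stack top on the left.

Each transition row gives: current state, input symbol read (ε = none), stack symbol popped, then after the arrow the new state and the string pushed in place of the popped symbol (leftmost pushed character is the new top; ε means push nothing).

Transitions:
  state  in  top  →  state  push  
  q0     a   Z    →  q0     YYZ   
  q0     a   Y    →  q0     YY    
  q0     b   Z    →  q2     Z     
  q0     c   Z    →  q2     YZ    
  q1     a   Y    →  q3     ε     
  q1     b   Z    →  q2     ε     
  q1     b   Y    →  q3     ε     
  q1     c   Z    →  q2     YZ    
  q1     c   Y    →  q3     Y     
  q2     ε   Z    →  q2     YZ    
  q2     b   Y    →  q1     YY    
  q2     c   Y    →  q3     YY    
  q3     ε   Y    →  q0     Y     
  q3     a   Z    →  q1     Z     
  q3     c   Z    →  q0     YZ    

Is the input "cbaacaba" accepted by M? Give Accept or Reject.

(q0, cbaacaba, Z)
  read c, top Z: go to q2, push YZ → (q2, baacaba, YZ)
  read b, top Y: go to q1, push YY → (q1, aacaba, YYZ)
  read a, top Y: go to q3, push ε → (q3, acaba, YZ)
  ε-move, top Y: go to q0, push Y → (q0, acaba, YZ)
  read a, top Y: go to q0, push YY → (q0, caba, YYZ)
No transition applies at (q0, caba, YYZ); input not fully consumed.

Reject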